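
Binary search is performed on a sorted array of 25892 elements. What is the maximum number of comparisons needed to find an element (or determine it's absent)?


Binary search halves the search space each comparison:
  Step 1: search space = 25892 -> 12946
  Step 2: search space = 12946 -> 6473
  Step 3: search space = 6473 -> 3236
  Step 4: search space = 3236 -> 1618
  Step 5: search space = 1618 -> 809
  Step 6: search space = 809 -> 404
  Step 7: search space = 404 -> 202
  Step 8: search space = 202 -> 101
  Step 9: search space = 101 -> 50
  Step 10: search space = 50 -> 25
  Step 11: search space = 25 -> 12
  Step 12: search space = 12 -> 6
  Step 13: search space = 6 -> 3
  Step 14: search space = 3 -> 1
  Step 15: search space = 1 (final check)
Maximum comparisons = floor(log2(25892)) + 1 = 14 + 1 = 15


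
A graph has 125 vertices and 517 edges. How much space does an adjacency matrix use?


Adjacency matrix: V x V grid of entries
Space = V^2 = 125^2 = 125 * 125 = 15625


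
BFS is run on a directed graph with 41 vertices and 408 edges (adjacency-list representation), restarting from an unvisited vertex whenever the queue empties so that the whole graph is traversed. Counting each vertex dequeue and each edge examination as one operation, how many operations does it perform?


A full BFS traversal dequeues each vertex exactly once and examines each directed edge exactly once.
V = 41 (vertex processing cost)
E = 408 (edge examination cost)
Total operations proportional to V + E = 41 + 408 = 449


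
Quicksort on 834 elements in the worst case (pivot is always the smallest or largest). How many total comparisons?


In the worst case, each partition step picks the worst pivot:
  Partition 1: 833 comparisons (n-1 elements to compare)
  Partition 2: 832 comparisons
  Partition 3: 831 comparisons
  Partition 4: 830 comparisons
  Partition 5: 829 comparisons
  ...
  Last partition: 0 comparisons
Total = (n-1) + (n-2) + ... + 1 + 0 = n*(n-1)/2
= 834*833/2 = 347361


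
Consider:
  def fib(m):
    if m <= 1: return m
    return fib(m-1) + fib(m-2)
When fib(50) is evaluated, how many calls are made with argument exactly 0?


Let N(m) = number of times fib(m) is called while evaluating fib(50).
N(50) = 1 (the initial call).
N(49) = 1 (only fib(50) calls it).
For 1 <= m <= 48: fib(m) is called by fib(m+1) and fib(m+2), so
  N(m) = N(m+1) + N(m+2).
fib(0) is called only by fib(2), so N(0) = N(2).
Walk down from m=50:
  N(50)=1, N(49)=1, N(48)=2, N(47)=3, N(46)=5, N(45)=8, N(44)=13, N(43)=21, N(42)=34, N(41)=55, N(40)=89, N(39)=144, N(38)=233, N(37)=377, N(36)=610, N(35)=987, N(34)=1597, N(33)=2584, N(32)=4181, N(31)=6765, N(30)=10946, N(29)=17711, N(28)=28657, N(27)=46368, N(26)=75025, N(25)=121393, N(24)=196418, N(23)=317811, N(22)=514229, N(21)=832040, N(20)=1346269, N(19)=2178309, N(18)=3524578, N(17)=5702887, N(16)=9227465, N(15)=14930352, N(14)=24157817, N(13)=39088169, N(12)=63245986, N(11)=102334155, N(10)=165580141, N(9)=267914296, N(8)=433494437, N(7)=701408733, N(6)=1134903170, N(5)=1836311903, N(4)=2971215073, N(3)=4807526976, N(2)=7778742049, N(1)=12586269025, N(0)=N(2)=7778742049
N(0) = 7778742049


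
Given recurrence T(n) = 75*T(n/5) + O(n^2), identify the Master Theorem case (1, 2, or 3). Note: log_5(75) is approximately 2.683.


Master Theorem parameters: a=75, b=5, c=2
log_b(a) = 2.683
Compare b^c with a: 5^2 = 25 < 75, so c < log_b(a).
Comparing c=2 vs log_b(a)=2.683:
2 < 2.683 => Case 1
Result: T(n) = O(n^(log_5 75)) ~ O(n^2.683)
Master Theorem case = 1


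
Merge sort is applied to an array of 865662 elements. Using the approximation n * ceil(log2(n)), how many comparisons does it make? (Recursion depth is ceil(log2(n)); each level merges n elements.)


Merge sort divides the array into halves recursively.
Number of levels = ceil(log2(865662)) = 20
At each level, approximately n = 865662 comparisons are needed for merging.
Total comparisons ~ n * ceil(log2(n)) = 865662 * 20 = 17313240


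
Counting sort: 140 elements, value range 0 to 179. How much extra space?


n = 140 (output array)
k = 180 (count array for 180 distinct values)
Extra space = 140 + 180 = 320


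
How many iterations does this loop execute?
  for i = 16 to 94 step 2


The loop variable i takes values starting at 16 and increments by 2 each iteration.
Sequence: i = 16, 18, 20, 22, 24, 26, 28, 30, 32, ...
The upper bound 94 is inclusive, so the count is floor((last - first) / step) + 1:
floor((94 - 16) / 2) + 1 = floor(78/2) + 1 = 39 + 1 = 40


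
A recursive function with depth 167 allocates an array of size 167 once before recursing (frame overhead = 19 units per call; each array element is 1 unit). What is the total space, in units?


Array allocation: 167 units (allocated once)
Stack frames: 167 deep * 19 per frame = 3173 units
Total = 167 + 3173 = 3340


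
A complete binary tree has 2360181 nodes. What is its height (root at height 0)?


In a complete binary tree, level k holds nodes 2^k .. 2^(k+1)-1 (1-indexed).
Height = floor(log2(n)) = floor(log2(2360181)) = 21
Check: 2^21 = 2097152 <= 2360181 < 4194304 = 2^22


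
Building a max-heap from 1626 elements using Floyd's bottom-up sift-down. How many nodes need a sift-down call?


In a heap of 1626 elements (0-indexed array):
  Last element index: 1625
  Parent of last element: floor((1625 - 1) / 2) = 812
  Internal nodes: indices 0 to 812
  Count = floor(1626/2) = 813


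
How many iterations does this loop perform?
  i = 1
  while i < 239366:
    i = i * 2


The loop variable doubles each iteration:
i = 1 -> 2 -> 4 -> 8 -> 16 -> 32 -> 64 -> 128 -> 256 -> 512 -> 1024 -> 2048 -> 4096 -> 8192 -> 16384 -> 32768 -> 65536 -> 131072 -> 262144 (stop, 262144 >= 239366)
Number of doublings = ceil(log2(239366)) = 18


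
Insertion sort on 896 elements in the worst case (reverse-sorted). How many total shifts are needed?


In the worst case (reverse-sorted), each element shifts past all previous:
  Element 1: 1 shifts
  Element 2: 2 shifts
  Element 3: 3 shifts
  Element 4: 4 shifts
  Element 5: 5 shifts
  ...
  Element 895: 895 shifts
Total = 1 + 2 + ... + 895
= 896*(896-1)/2 = 400960


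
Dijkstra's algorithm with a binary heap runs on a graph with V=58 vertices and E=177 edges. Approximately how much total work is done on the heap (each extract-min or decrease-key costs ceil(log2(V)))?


Dijkstra with a binary heap: each vertex is extracted once, each edge may relax once.
Each heap operation costs O(log V).
V + E = 58 + 177 = 235
ceil(log2(58)) = 6 (since 2^5 = 32 < 58 <= 64 = 2^6)
Total heap work = (V+E) * ceil(log2(V)) = 235 * 6 = 1410


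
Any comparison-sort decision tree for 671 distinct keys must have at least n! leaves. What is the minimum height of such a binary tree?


A binary decision tree of height h has at most 2^h leaves and needs at least n! of them, so h >= ceil(log2(n!)).
671! is far too large to multiply out, so use Stirling's series:
  ln(n!) ~ n ln n - n + (1/2) ln(2 pi n) + 1/(12n)  (error below 1/(360 n^3), negligible here)
  ln(671) = 6.5087691
  n ln n = 671 * 6.5087691 = 4367.3841
  (1/2) ln(2 pi * 671) = (1/2) ln(4216.0173) = 4.1733
  1/(12*671) = 0.0001
  ln(671!) ~ 4367.3841 - 671 + 4.1733 + 0.0001 = 3700.5575
Convert to base 2: log2(671!) = 3700.5575 / ln 2 = 3700.5575 / 0.69314718 = 5338.7760
ceil(5338.7760) = 5339


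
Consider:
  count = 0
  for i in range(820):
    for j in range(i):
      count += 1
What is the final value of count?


For each i, the inner loop runs i times:
  i=0: inner runs 0 times
  i=1: inner runs 1 time
  i=2: inner runs 2 times
  i=3: inner runs 3 times
  i=4: inner runs 4 times
  i=5: inner runs 5 times
  i=6: inner runs 6 times
  i=7: inner runs 7 times
  ...
Total = 0 + 1 + 2 + ... + 819 = 820*(820-1)/2 = 335790


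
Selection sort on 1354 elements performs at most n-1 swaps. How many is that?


Each of the 1353 passes places one element in its final position.
Pass 1: swap minimum into position 0
Pass 2: swap minimum of remaining into position 1
...
Pass 1353: last two elements, one swap
Maximum swaps = 1354 - 1 = 1353


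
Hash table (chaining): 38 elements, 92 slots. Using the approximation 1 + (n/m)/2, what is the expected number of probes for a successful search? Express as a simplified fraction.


Computing expected probes:
alpha = 38/92
= 1 + alpha/2
= 1 + 38/(2*92)
= (2*92 + 38) / (2*92)
= 222/184 = 111/92


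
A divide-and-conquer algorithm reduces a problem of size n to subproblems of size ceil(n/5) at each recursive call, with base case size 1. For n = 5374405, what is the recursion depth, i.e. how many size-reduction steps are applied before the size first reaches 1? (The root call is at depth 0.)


Each step divides the size by 5 (rounding up); after k steps the size is ceil(n/5^k), which equals 1 exactly when 5^k >= n.
So the depth is the smallest k with 5^k >= 5374405, i.e. ceil(log_5(5374405)).
5^9 = 1953125 < 5374405 <= 9765625 = 5^10
Recursion depth = 10


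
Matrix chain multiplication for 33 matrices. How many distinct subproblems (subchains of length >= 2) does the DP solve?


Subproblems are indexed by (i, j) where i < j.
Number of such pairs = n*(n-1)/2
= 33 * 32 / 2
= 528


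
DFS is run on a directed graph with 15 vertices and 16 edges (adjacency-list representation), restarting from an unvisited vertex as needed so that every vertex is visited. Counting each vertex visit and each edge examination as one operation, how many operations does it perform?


A full DFS traversal processes each vertex exactly once (push/pop on stack).
Each directed edge is examined once.
V = 15, E = 16
V + E = 31


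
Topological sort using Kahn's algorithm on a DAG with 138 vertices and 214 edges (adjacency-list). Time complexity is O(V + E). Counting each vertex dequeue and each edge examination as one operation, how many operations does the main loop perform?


Kahn's algorithm:
  1. Compute in-degrees: O(V + E)
  2. Process queue: each vertex dequeued once (O(V))
     each edge examined once (O(E))
Total = V + E = 138 + 214 = 352


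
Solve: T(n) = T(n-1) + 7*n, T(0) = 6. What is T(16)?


Expanding the recurrence:
T(16) = T(15) + 7*16
       = T(14) + 7*15 + 7*16
       ...
       = T(0) + 7*(1 + 2 + ... + 16)
       = 6 + 7 * 16*17/2
       = 6 + 7 * 136
       = 6 + 952 = 958


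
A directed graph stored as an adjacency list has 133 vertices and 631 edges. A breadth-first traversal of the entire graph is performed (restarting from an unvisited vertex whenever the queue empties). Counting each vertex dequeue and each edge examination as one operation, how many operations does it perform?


A full BFS traversal dequeues each vertex once and examines each edge once.
Vertex visits: 133
Edge visits: 631
V + E = 133 + 631 = 764


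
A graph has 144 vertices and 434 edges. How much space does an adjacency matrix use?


Adjacency matrix: V x V grid of entries
Space = V^2 = 144^2 = 144 * 144 = 20736


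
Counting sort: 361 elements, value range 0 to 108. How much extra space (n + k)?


n = 361 (output array)
k = 109 (count array for 109 distinct values)
Extra space = 361 + 109 = 470


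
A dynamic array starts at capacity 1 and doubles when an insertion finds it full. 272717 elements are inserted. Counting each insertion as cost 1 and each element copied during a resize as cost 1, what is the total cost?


n = 272717
Insertion costs: 272717
Resizes copy 1, 2, 4, ... up to the largest power of 2 that is <= n-1 = 272716, i.e. 262144.
Copy costs = 1 + 2 + 4 + 8 + 16 + 32 + 64 + 128 + 256 + 512 + 1024 + 2048 + 4096 + 8192 + 16384 + 32768 + 65536 + 131072 + 262144 = 524287
Total = 272717 + 524287 = 797004


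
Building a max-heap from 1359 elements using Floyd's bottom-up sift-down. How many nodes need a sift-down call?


In a heap of 1359 elements (0-indexed array):
  Last element index: 1358
  Parent of last element: floor((1358 - 1) / 2) = 678
  Internal nodes: indices 0 to 678
  Count = floor(1359/2) = 679


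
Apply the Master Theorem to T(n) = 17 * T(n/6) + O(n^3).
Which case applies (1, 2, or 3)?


The Master Theorem: T(n) = a*T(n/b) + O(n^c)
  a = 17, b = 6, c = 3
log_b(a) = log_6(17) ~ 1.581
Compare b^c with a: 6^3 = 216 > 17, so c > log_b(a).
Since c > log_b(a), Case 3 applies.
T(n) = O(n^3)
Master Theorem case = 3


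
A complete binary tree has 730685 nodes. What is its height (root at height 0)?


In a complete binary tree, level k holds nodes 2^k .. 2^(k+1)-1 (1-indexed).
Height = floor(log2(n)) = floor(log2(730685)) = 19
Check: 2^19 = 524288 <= 730685 < 1048576 = 2^20


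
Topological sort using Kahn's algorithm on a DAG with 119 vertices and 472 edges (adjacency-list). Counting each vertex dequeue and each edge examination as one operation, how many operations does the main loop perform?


Kahn's algorithm:
  1. Compute in-degrees: O(V + E)
  2. Process queue: each vertex dequeued once (O(V))
     each edge examined once (O(E))
Total = V + E = 119 + 472 = 591


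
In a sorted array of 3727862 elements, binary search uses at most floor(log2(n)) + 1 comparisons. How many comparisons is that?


Halving sequence: 3727862 -> 1863931 -> 931965 -> 465982 -> 232991 -> 116495 -> 58247 -> 29123 -> 14561 -> 7280 -> 3640 -> 1820 -> 910 -> 455 -> 227 -> 113 -> 56 -> 28 -> 14 -> 7 -> 3 -> 1
Number of halvings = 21
Max comparisons = 21 + 1 = 22


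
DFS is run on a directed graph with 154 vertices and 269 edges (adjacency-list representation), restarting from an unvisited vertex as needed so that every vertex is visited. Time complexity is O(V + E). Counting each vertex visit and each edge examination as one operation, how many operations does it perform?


A full DFS traversal processes each vertex exactly once (push/pop on stack).
Each directed edge is examined once.
V = 154, E = 269
V + E = 423


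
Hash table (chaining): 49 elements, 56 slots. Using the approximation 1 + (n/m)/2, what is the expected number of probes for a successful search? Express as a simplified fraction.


Computing expected probes:
alpha = 49/56
= 1 + alpha/2
= 1 + 49/(2*56)
= (2*56 + 49) / (2*56)
= 161/112 = 23/16


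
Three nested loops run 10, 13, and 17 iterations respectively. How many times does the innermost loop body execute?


Loop 1 (outermost): 10 iterations
Loop 2 (middle): 13 iterations per outer
Loop 3 (innermost): 17 iterations per middle
Total = 10 * 13 * 17 = 2210


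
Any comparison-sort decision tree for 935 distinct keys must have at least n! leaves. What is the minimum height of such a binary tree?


A binary decision tree of height h has at most 2^h leaves and needs at least n! of them, so h >= ceil(log2(n!)).
935! is far too large to multiply out, so use Stirling's series:
  ln(n!) ~ n ln n - n + (1/2) ln(2 pi n) + 1/(12n)  (error below 1/(360 n^3), negligible here)
  ln(935) = 6.8405465
  n ln n = 935 * 6.8405465 = 6395.9110
  (1/2) ln(2 pi * 935) = (1/2) ln(5874.7783) = 4.3392
  1/(12*935) = 0.0001
  ln(935!) ~ 6395.9110 - 935 + 4.3392 + 0.0001 = 5465.2503
Convert to base 2: log2(935!) = 5465.2503 / ln 2 = 5465.2503 / 0.69314718 = 7884.6895
ceil(7884.6895) = 7885


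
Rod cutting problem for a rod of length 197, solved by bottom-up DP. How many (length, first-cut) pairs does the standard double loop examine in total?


For each subproblem length i = 1..197, the inner loop considers i possible first cuts.
Total = 1 + 2 + ... + 197
= 197*(197+1)/2
= 197*198/2 = 19503


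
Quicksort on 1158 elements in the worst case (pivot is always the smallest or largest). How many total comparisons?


In the worst case, each partition step picks the worst pivot:
  Partition 1: 1157 comparisons (n-1 elements to compare)
  Partition 2: 1156 comparisons
  Partition 3: 1155 comparisons
  Partition 4: 1154 comparisons
  Partition 5: 1153 comparisons
  ...
  Last partition: 0 comparisons
Total = (n-1) + (n-2) + ... + 1 + 0 = n*(n-1)/2
= 1158*1157/2 = 669903


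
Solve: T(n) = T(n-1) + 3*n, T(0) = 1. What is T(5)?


Expanding the recurrence:
T(5) = T(4) + 3*5
       = T(3) + 3*4 + 3*5
       ...
       = T(0) + 3*(1 + 2 + ... + 5)
       = 1 + 3 * 5*6/2
       = 1 + 3 * 15
       = 1 + 45 = 46


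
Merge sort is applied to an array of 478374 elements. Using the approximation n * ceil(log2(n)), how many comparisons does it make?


Merge sort divides the array into halves recursively.
Number of levels = ceil(log2(478374)) = 19
At each level, approximately n = 478374 comparisons are needed for merging.
Total comparisons ~ n * ceil(log2(n)) = 478374 * 19 = 9089106


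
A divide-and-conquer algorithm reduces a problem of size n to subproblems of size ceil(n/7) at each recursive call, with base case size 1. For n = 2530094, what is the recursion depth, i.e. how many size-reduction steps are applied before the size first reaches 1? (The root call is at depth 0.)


Each step divides the size by 7 (rounding up); after k steps the size is ceil(n/7^k), which equals 1 exactly when 7^k >= n.
So the depth is the smallest k with 7^k >= 2530094, i.e. ceil(log_7(2530094)).
7^7 = 823543 < 2530094 <= 5764801 = 7^8
Recursion depth = 8


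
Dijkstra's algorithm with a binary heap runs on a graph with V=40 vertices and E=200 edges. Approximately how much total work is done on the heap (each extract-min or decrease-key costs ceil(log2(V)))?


Dijkstra with a binary heap: each vertex is extracted once, each edge may relax once.
Each heap operation costs O(log V).
V + E = 40 + 200 = 240
ceil(log2(40)) = 6 (since 2^5 = 32 < 40 <= 64 = 2^6)
Total heap work = (V+E) * ceil(log2(V)) = 240 * 6 = 1440


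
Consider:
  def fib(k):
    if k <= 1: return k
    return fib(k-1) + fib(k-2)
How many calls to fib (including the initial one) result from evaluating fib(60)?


Let C(m) = total calls to evaluate fib(m). Then C(0)=C(1)=1, and
C(m) = 1 + C(m-1) + C(m-2) for m >= 2.
Build the table (each entry = 1 + previous two):
  C(0) = 1
  C(1) = 1
  C(2) = 1 + 1 + 1 = 3
  C(3) = 1 + 3 + 1 = 5
  C(4) = 1 + 5 + 3 = 9
  C(5) = 1 + 9 + 5 = 15
  C(6) = 1 + 15 + 9 = 25
  C(7) = 1 + 25 + 15 = 41
  C(8) = 1 + 41 + 25 = 67
  C(9) = 1 + 67 + 41 = 109
  C(10) = 1 + 109 + 67 = 177
  C(11) = 1 + 177 + 109 = 287
  C(12) = 1 + 287 + 177 = 465
  C(13) = 1 + 465 + 287 = 753
  C(14) = 1 + 753 + 465 = 1219
  C(15) = 1 + 1219 + 753 = 1973
  C(16) = 1 + 1973 + 1219 = 3193
  C(17) = 1 + 3193 + 1973 = 5167
  C(18) = 1 + 5167 + 3193 = 8361
  C(19) = 1 + 8361 + 5167 = 13529
  C(20) = 1 + 13529 + 8361 = 21891
  C(21) = 1 + 21891 + 13529 = 35421
  C(22) = 1 + 35421 + 21891 = 57313
  C(23) = 1 + 57313 + 35421 = 92735
  C(24) = 1 + 92735 + 57313 = 150049
  C(25) = 1 + 150049 + 92735 = 242785
  C(26) = 1 + 242785 + 150049 = 392835
  C(27) = 1 + 392835 + 242785 = 635621
  C(28) = 1 + 635621 + 392835 = 1028457
  C(29) = 1 + 1028457 + 635621 = 1664079
  C(30) = 1 + 1664079 + 1028457 = 2692537
  C(31) = 1 + 2692537 + 1664079 = 4356617
  C(32) = 1 + 4356617 + 2692537 = 7049155
  C(33) = 1 + 7049155 + 4356617 = 11405773
  C(34) = 1 + 11405773 + 7049155 = 18454929
  C(35) = 1 + 18454929 + 11405773 = 29860703
  C(36) = 1 + 29860703 + 18454929 = 48315633
  C(37) = 1 + 48315633 + 29860703 = 78176337
  C(38) = 1 + 78176337 + 48315633 = 126491971
  C(39) = 1 + 126491971 + 78176337 = 204668309
  C(40) = 1 + 204668309 + 126491971 = 331160281
  C(41) = 1 + 331160281 + 204668309 = 535828591
  C(42) = 1 + 535828591 + 331160281 = 866988873
  C(43) = 1 + 866988873 + 535828591 = 1402817465
  C(44) = 1 + 1402817465 + 866988873 = 2269806339
  C(45) = 1 + 2269806339 + 1402817465 = 3672623805
  C(46) = 1 + 3672623805 + 2269806339 = 5942430145
  C(47) = 1 + 5942430145 + 3672623805 = 9615053951
  C(48) = 1 + 9615053951 + 5942430145 = 15557484097
  C(49) = 1 + 15557484097 + 9615053951 = 25172538049
  C(50) = 1 + 25172538049 + 15557484097 = 40730022147
  C(51) = 1 + 40730022147 + 25172538049 = 65902560197
  C(52) = 1 + 65902560197 + 40730022147 = 106632582345
  C(53) = 1 + 106632582345 + 65902560197 = 172535142543
  C(54) = 1 + 172535142543 + 106632582345 = 279167724889
  C(55) = 1 + 279167724889 + 172535142543 = 451702867433
  C(56) = 1 + 451702867433 + 279167724889 = 730870592323
  C(57) = 1 + 730870592323 + 451702867433 = 1182573459757
  C(58) = 1 + 1182573459757 + 730870592323 = 1913444052081
  C(59) = 1 + 1913444052081 + 1182573459757 = 3096017511839
  C(60) = 1 + 3096017511839 + 1913444052081 = 5009461563921
Total calls for fib(60) = 5009461563921


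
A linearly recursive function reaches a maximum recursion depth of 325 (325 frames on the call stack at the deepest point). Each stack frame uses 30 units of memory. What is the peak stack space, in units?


Maximum recursion depth = 325 frames
Memory per frame = 30 units
Total stack space = depth * frame_size
= 325 * 30 = 9750


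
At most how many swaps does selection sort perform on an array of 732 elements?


Each of the 731 passes places one element in its final position.
Pass 1: swap minimum into position 0
Pass 2: swap minimum of remaining into position 1
...
Pass 731: last two elements, one swap
Maximum swaps = 732 - 1 = 731


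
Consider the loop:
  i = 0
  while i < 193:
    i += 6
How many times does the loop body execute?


Starting at i = 0, each iteration adds 6.
Iterations until i >= 193:
  Iteration 1: i = 0 -> i = 6
  Iteration 2: i = 6 -> i = 12
  Iteration 3: i = 12 -> i = 18
  Iteration 4: i = 18 -> i = 24
  Iteration 5: i = 24 -> i = 30
  Iteration 6: i = 30 -> i = 36
  Iteration 7: i = 36 -> i = 42
  Iteration 8: i = 42 -> i = 48
  ... continuing ...
Total iterations = ceil(193/6) = 33


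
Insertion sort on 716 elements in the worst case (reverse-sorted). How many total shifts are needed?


In the worst case (reverse-sorted), each element shifts past all previous:
  Element 1: 1 shifts
  Element 2: 2 shifts
  Element 3: 3 shifts
  Element 4: 4 shifts
  Element 5: 5 shifts
  ...
  Element 715: 715 shifts
Total = 1 + 2 + ... + 715
= 716*(716-1)/2 = 255970


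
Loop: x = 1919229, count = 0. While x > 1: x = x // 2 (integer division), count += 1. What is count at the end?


The variable x halves each step:
x = 1919229 -> 959614 -> 479807 -> 239903 -> 119951 -> 59975 -> 29987 -> 14993 -> 7496 -> 3748 -> 1874 -> 937 -> 468 -> 234 -> 117 -> 58 -> 29 -> 14 -> 7 -> 3 -> 1
Number of halvings = floor(log2(1919229)) = 20


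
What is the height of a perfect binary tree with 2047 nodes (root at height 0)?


A perfect binary tree with 2047 nodes:
  2047 = 2^11 - 1
  Levels: 0, 1, ..., 10
  Height = 10


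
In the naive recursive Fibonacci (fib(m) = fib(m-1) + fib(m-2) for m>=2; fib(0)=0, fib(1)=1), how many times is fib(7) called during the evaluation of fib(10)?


Let N(m) = number of times fib(m) is called while evaluating fib(10).
N(10) = 1 (the initial call).
N(9) = 1 (only fib(10) calls it).
For 1 <= m <= 8: fib(m) is called by fib(m+1) and fib(m+2), so
  N(m) = N(m+1) + N(m+2).
fib(0) is called only by fib(2), so N(0) = N(2).
Walk down from m=10:
  N(10)=1, N(9)=1, N(8)=2, N(7)=3
N(7) = 3


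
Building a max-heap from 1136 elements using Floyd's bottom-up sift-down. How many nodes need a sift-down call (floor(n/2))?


In a heap of 1136 elements (0-indexed array):
  Last element index: 1135
  Parent of last element: floor((1135 - 1) / 2) = 567
  Internal nodes: indices 0 to 567
  Count = floor(1136/2) = 568


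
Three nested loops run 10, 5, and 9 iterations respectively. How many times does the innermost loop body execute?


Loop 1 (outermost): 10 iterations
Loop 2 (middle): 5 iterations per outer
Loop 3 (innermost): 9 iterations per middle
Total = 10 * 5 * 9 = 450


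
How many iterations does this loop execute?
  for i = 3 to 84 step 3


The loop variable i takes values starting at 3 and increments by 3 each iteration.
Sequence: i = 3, 6, 9, 12, 15, 18, 21, 24, 27, ...
The upper bound 84 is inclusive, so the count is floor((last - first) / step) + 1:
floor((84 - 3) / 3) + 1 = floor(81/3) + 1 = 27 + 1 = 28


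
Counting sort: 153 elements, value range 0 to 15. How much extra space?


n = 153 (output array)
k = 16 (count array for 16 distinct values)
Extra space = 153 + 16 = 169


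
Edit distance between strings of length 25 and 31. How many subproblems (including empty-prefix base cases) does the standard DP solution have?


The table includes base cases (empty prefixes).
Rows: (m+1) = 26
Columns: (n+1) = 32
Total = 26 * 32 = 832


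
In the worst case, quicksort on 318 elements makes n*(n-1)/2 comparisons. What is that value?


Sum of comparisons per partition:
317 + 316 + ... + 1 + 0
= 318 * (318 - 1) / 2
= 318 * 317 / 2
= 50403


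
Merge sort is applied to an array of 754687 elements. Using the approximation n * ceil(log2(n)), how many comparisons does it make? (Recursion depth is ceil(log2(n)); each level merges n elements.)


Merge sort divides the array into halves recursively.
Number of levels = ceil(log2(754687)) = 20
At each level, approximately n = 754687 comparisons are needed for merging.
Total comparisons ~ n * ceil(log2(n)) = 754687 * 20 = 15093740


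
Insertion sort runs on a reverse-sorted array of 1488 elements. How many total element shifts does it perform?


Sum of shifts = 1 + 2 + 3 + ... + 1487
= 1488 * 1487 / 2
= 2212656 / 2
= 1106328


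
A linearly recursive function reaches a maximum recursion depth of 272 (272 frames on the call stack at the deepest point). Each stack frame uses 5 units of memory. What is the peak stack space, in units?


Maximum recursion depth = 272 frames
Memory per frame = 5 units
Total stack space = depth * frame_size
= 272 * 5 = 1360


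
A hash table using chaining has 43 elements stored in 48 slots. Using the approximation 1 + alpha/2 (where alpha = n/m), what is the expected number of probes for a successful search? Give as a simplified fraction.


Load factor alpha = n/m = 43/48
Expected probes = 1 + alpha/2 = 1 + 43/(2*48)
= 1 + 43/96
= 96/96 + 43/96
= 139/96


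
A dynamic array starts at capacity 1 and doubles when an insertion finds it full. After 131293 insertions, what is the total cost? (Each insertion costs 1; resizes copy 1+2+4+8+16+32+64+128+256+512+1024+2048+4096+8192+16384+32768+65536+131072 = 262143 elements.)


Insertion cost: 131293 (one per element)
Resizes occur just before inserting elements 2, 3, 5, 9, ...
Elements copied at each resize: 1 + 2 + 4 + 8 + 16 + 32 + 64 + 128 + 256 + 512 + 1024 + 2048 + 4096 + 8192 + 16384 + 32768 + 65536 + 131072
Sum of copies = 262143 (geometric series: 2^k - 1)
Total = 131293 + 262143 = 393436


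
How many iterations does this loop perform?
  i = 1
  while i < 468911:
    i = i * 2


The loop variable doubles each iteration:
i = 1 -> 2 -> 4 -> 8 -> 16 -> 32 -> 64 -> 128 -> 256 -> 512 -> 1024 -> 2048 -> 4096 -> 8192 -> 16384 -> 32768 -> 65536 -> 131072 -> 262144 -> 524288 (stop, 524288 >= 468911)
Number of doublings = ceil(log2(468911)) = 19


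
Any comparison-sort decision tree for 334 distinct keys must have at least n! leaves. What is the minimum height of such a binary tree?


A binary decision tree of height h has at most 2^h leaves and needs at least n! of them, so h >= ceil(log2(n!)).
334! is far too large to multiply out, so use Stirling's series:
  ln(n!) ~ n ln n - n + (1/2) ln(2 pi n) + 1/(12n)  (error below 1/(360 n^3), negligible here)
  ln(334) = 5.8111410
  n ln n = 334 * 5.8111410 = 1940.9211
  (1/2) ln(2 pi * 334) = (1/2) ln(2098.5839) = 3.8245
  1/(12*334) = 0.0002
  ln(334!) ~ 1940.9211 - 334 + 3.8245 + 0.0002 = 1610.7458
Convert to base 2: log2(334!) = 1610.7458 / ln 2 = 1610.7458 / 0.69314718 = 2323.8150
ceil(2323.8150) = 2324


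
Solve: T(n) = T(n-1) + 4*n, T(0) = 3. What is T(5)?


Expanding the recurrence:
T(5) = T(4) + 4*5
       = T(3) + 4*4 + 4*5
       ...
       = T(0) + 4*(1 + 2 + ... + 5)
       = 3 + 4 * 5*6/2
       = 3 + 4 * 15
       = 3 + 60 = 63


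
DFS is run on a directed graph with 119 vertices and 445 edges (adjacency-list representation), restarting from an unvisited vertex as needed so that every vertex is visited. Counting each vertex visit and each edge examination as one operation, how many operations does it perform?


A full DFS traversal processes each vertex exactly once (push/pop on stack).
Each directed edge is examined once.
V = 119, E = 445
V + E = 564


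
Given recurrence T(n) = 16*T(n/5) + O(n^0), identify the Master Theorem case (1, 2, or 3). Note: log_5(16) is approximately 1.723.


Master Theorem parameters: a=16, b=5, c=0
log_b(a) = 1.723
Compare b^c with a: 5^0 = 1 < 16, so c < log_b(a).
Comparing c=0 vs log_b(a)=1.723:
0 < 1.723 => Case 1
Result: T(n) = O(n^(log_5 16)) ~ O(n^1.723)
Master Theorem case = 1


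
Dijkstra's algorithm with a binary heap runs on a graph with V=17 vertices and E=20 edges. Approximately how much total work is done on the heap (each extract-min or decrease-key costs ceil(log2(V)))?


Dijkstra with a binary heap: each vertex is extracted once, each edge may relax once.
Each heap operation costs O(log V).
V + E = 17 + 20 = 37
ceil(log2(17)) = 5 (since 2^4 = 16 < 17 <= 32 = 2^5)
Total heap work = (V+E) * ceil(log2(V)) = 37 * 5 = 185


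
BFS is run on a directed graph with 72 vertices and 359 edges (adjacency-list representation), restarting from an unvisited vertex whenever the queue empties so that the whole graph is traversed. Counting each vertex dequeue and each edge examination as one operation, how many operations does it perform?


A full BFS traversal dequeues each vertex exactly once and examines each directed edge exactly once.
V = 72 (vertex processing cost)
E = 359 (edge examination cost)
Total operations proportional to V + E = 72 + 359 = 431


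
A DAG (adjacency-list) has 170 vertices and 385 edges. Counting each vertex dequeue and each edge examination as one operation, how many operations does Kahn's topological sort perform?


V = 170 (vertex processing)
E = 385 (edge processing)
V + E = 170 + 385 = 555


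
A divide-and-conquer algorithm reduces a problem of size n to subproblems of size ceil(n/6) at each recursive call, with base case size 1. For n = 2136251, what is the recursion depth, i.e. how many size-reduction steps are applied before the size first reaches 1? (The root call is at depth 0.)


Each step divides the size by 6 (rounding up); after k steps the size is ceil(n/6^k), which equals 1 exactly when 6^k >= n.
So the depth is the smallest k with 6^k >= 2136251, i.e. ceil(log_6(2136251)).
6^8 = 1679616 < 2136251 <= 10077696 = 6^9
Recursion depth = 9


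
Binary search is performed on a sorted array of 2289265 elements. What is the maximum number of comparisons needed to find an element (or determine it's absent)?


Binary search halves the search space each comparison:
  Step 1: search space = 2289265 -> 1144632
  Step 2: search space = 1144632 -> 572316
  Step 3: search space = 572316 -> 286158
  Step 4: search space = 286158 -> 143079
  Step 5: search space = 143079 -> 71539
  Step 6: search space = 71539 -> 35769
  Step 7: search space = 35769 -> 17884
  Step 8: search space = 17884 -> 8942
  Step 9: search space = 8942 -> 4471
  Step 10: search space = 4471 -> 2235
  Step 11: search space = 2235 -> 1117
  Step 12: search space = 1117 -> 558
  Step 13: search space = 558 -> 279
  Step 14: search space = 279 -> 139
  Step 15: search space = 139 -> 69
  Step 16: search space = 69 -> 34
  Step 17: search space = 34 -> 17
  Step 18: search space = 17 -> 8
  Step 19: search space = 8 -> 4
  Step 20: search space = 4 -> 2
  Step 21: search space = 2 -> 1
  Step 22: search space = 1 (final check)
Maximum comparisons = floor(log2(2289265)) + 1 = 21 + 1 = 22


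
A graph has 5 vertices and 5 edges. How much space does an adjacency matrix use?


Adjacency matrix: V x V grid of entries
Space = V^2 = 5^2 = 5 * 5 = 25


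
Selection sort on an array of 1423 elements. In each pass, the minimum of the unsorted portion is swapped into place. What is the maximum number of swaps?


Selection sort performs one swap per pass:
  Pass 1: find min in positions 0 to 1422, swap with position 0
  Pass 2: find min in positions 1 to 1422, swap with position 1
  Pass 3: find min in positions 2 to 1422, swap with position 2
  Pass 4: find min in positions 3 to 1422, swap with position 3
  Pass 5: find min in positions 4 to 1422, swap with position 4
  ... (1417 more passes)
Total passes (and swaps) = n - 1 = 1423 - 1 = 1422


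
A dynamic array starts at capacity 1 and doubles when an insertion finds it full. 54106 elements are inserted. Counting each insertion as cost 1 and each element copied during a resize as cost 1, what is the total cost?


n = 54106
Insertion costs: 54106
Resizes copy 1, 2, 4, ... up to the largest power of 2 that is <= n-1 = 54105, i.e. 32768.
Copy costs = 1 + 2 + 4 + 8 + 16 + 32 + 64 + 128 + 256 + 512 + 1024 + 2048 + 4096 + 8192 + 16384 + 32768 = 65535
Total = 54106 + 65535 = 119641


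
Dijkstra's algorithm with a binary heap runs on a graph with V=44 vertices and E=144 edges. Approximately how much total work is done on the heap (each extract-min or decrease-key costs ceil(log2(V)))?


Dijkstra with a binary heap: each vertex is extracted once, each edge may relax once.
Each heap operation costs O(log V).
V + E = 44 + 144 = 188
ceil(log2(44)) = 6 (since 2^5 = 32 < 44 <= 64 = 2^6)
Total heap work = (V+E) * ceil(log2(V)) = 188 * 6 = 1128


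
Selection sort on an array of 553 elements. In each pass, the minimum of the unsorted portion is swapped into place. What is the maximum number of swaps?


Selection sort performs one swap per pass:
  Pass 1: find min in positions 0 to 552, swap with position 0
  Pass 2: find min in positions 1 to 552, swap with position 1
  Pass 3: find min in positions 2 to 552, swap with position 2
  Pass 4: find min in positions 3 to 552, swap with position 3
  Pass 5: find min in positions 4 to 552, swap with position 4
  ... (547 more passes)
Total passes (and swaps) = n - 1 = 553 - 1 = 552


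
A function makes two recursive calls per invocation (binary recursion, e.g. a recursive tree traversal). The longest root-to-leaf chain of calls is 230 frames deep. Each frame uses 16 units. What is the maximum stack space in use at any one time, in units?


Binary recursion: the two calls run one after the other, so only one root-to-leaf chain of frames is on the stack at a time.
Maximum depth (longest chain) = 230 frames
Each frame = 16 units
Max stack space = 230 * 16 = 3680


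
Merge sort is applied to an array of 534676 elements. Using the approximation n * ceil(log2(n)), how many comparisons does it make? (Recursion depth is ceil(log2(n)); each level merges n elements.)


Merge sort divides the array into halves recursively.
Number of levels = ceil(log2(534676)) = 20
At each level, approximately n = 534676 comparisons are needed for merging.
Total comparisons ~ n * ceil(log2(n)) = 534676 * 20 = 10693520


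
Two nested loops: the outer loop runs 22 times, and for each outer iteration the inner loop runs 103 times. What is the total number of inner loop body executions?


Outer loop: 22 iterations
Inner loop: 103 iterations per outer iteration
Total = 22 * 103 = 2266


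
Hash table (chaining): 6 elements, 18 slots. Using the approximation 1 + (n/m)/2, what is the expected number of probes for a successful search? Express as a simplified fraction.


Computing expected probes:
alpha = 6/18
= 1 + alpha/2
= 1 + 6/(2*18)
= (2*18 + 6) / (2*18)
= 42/36 = 7/6


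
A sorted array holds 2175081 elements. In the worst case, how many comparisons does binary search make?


Halving sequence: 2175081 -> 1087540 -> 543770 -> 271885 -> 135942 -> 67971 -> 33985 -> 16992 -> 8496 -> 4248 -> 2124 -> 1062 -> 531 -> 265 -> 132 -> 66 -> 33 -> 16 -> 8 -> 4 -> 2 -> 1
Number of halvings = 21
Max comparisons = 21 + 1 = 22


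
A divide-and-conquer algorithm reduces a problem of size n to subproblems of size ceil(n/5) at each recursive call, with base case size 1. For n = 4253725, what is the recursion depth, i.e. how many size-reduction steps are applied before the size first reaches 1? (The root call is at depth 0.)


Each step divides the size by 5 (rounding up); after k steps the size is ceil(n/5^k), which equals 1 exactly when 5^k >= n.
So the depth is the smallest k with 5^k >= 4253725, i.e. ceil(log_5(4253725)).
5^9 = 1953125 < 4253725 <= 9765625 = 5^10
Recursion depth = 10


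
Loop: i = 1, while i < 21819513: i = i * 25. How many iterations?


i multiplies by 25 each step:
i = 1 -> 25 -> 625 -> 15625 -> 390625 -> 9765625 -> 244140625 (stop)
Iterations = ceil(log_25(21819513)) = 6


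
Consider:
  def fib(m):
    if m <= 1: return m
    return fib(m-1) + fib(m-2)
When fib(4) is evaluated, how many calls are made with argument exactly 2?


Let N(m) = number of times fib(m) is called while evaluating fib(4).
N(4) = 1 (the initial call).
N(3) = 1 (only fib(4) calls it).
For 1 <= m <= 2: fib(m) is called by fib(m+1) and fib(m+2), so
  N(m) = N(m+1) + N(m+2).
fib(0) is called only by fib(2), so N(0) = N(2).
Walk down from m=4:
  N(4)=1, N(3)=1, N(2)=2
N(2) = 2


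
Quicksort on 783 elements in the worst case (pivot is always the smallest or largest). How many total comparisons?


In the worst case, each partition step picks the worst pivot:
  Partition 1: 782 comparisons (n-1 elements to compare)
  Partition 2: 781 comparisons
  Partition 3: 780 comparisons
  Partition 4: 779 comparisons
  Partition 5: 778 comparisons
  ...
  Last partition: 0 comparisons
Total = (n-1) + (n-2) + ... + 1 + 0 = n*(n-1)/2
= 783*782/2 = 306153


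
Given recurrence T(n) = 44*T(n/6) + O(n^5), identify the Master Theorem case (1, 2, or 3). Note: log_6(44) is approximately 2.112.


Master Theorem parameters: a=44, b=6, c=5
log_b(a) = 2.112
Compare b^c with a: 6^5 = 7776 > 44, so c > log_b(a).
Comparing c=5 vs log_b(a)=2.112:
5 > 2.112 => Case 3
Result: T(n) = O(n^5)
Master Theorem case = 3


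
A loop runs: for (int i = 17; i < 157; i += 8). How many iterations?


Loop starts at i = 17, increments by 8, stops when i >= 157.
Number of iterations = ceil((157 - 17) / 8)
= ceil(140 / 8)
= 18


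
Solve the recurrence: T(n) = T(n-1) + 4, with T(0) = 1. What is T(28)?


Unrolling the recurrence:
T(28) = T(27) + 4
       = T(26) + 4 + 4
       = T(25) + 4*3
       ...
       = T(0) + 4*28
       = 1 + 112 = 113


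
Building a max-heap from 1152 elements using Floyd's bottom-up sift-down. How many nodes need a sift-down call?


In a heap of 1152 elements (0-indexed array):
  Last element index: 1151
  Parent of last element: floor((1151 - 1) / 2) = 575
  Internal nodes: indices 0 to 575
  Count = floor(1152/2) = 576


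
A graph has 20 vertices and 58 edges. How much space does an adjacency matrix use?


Adjacency matrix: V x V grid of entries
Space = V^2 = 20^2 = 20 * 20 = 400


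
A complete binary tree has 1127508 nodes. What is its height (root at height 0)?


In a complete binary tree, level k holds nodes 2^k .. 2^(k+1)-1 (1-indexed).
Height = floor(log2(n)) = floor(log2(1127508)) = 20
Check: 2^20 = 1048576 <= 1127508 < 2097152 = 2^21


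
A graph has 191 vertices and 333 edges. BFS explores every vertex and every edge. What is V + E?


A full BFS traversal dequeues each vertex once and examines each edge once.
Vertex visits: 191
Edge visits: 333
V + E = 191 + 333 = 524


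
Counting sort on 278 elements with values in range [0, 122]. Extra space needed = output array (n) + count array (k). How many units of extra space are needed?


Output array size: 278 (to store sorted result)
Count array size: 123 (one slot per possible value, range 0 to 122)
Total extra space = 278 + 123 = 401


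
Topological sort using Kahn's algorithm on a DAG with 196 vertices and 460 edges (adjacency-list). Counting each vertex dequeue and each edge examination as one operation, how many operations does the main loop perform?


Kahn's algorithm:
  1. Compute in-degrees: O(V + E)
  2. Process queue: each vertex dequeued once (O(V))
     each edge examined once (O(E))
Total = V + E = 196 + 460 = 656
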